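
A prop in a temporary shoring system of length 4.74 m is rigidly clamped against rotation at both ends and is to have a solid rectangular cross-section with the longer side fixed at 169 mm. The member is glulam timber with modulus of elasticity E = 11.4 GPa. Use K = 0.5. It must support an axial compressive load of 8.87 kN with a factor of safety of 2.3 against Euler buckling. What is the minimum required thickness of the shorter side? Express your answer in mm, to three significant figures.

b ≈ 41.7 mm

Required P_cr = n·P = 2.3 × 8.87 = 20.40 kN
L_e = K·L = 0.5 × 4.74 = 2.370 m
Required I = P_cr·L_e²/(π²E) = 2.040×10^4 × 2.370² / (π² × 1.14×10^10) = 1.018×10^-6 m⁴
I_req = 1.018×10^6 mm⁴
Rectangle, weak axis: I_min = h·b³/12 with h = 169 mm fixed  ⇒  b = (12I/h)^(1/3) = 41.7 mm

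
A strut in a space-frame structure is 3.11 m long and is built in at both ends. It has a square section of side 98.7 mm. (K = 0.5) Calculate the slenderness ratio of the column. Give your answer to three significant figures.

I = a⁴/12 = 98.7⁴/12 = 7.908×10^6 mm⁴
A = 9.742×10^3 mm²;  r_min = √(I/A) = √(7.908×10^6/9.742×10^3) = 28.49 mm
L_e = K·L = 0.5 × 3.11 m = 1.555 m = 1555.0 mm
λ = L_e / r_min = 1555.0 / 28.49 = 54.6

λ ≈ 54.6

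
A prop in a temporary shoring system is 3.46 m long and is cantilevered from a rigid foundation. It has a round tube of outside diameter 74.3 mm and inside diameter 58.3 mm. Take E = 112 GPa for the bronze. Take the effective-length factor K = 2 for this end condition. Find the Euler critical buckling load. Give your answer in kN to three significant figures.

P_cr ≈ 21.4 kN

d_o = 74.3 mm, d_i = 58.3 mm
I = π(d_o⁴ − d_i⁴)/64 = π(74.3⁴ − 58.30⁴)/64 = 9.289×10^5 mm⁴
I = 9.289×10^5 mm⁴ = 9.289×10^-7 m⁴
Effective length L_e = K·L = 2 × 3.46 = 6.920 m
P_cr = π²EI / L_e² = π² × 112×10⁹ × 9.289×10^-7 / 6.920² = 2.144×10^4 N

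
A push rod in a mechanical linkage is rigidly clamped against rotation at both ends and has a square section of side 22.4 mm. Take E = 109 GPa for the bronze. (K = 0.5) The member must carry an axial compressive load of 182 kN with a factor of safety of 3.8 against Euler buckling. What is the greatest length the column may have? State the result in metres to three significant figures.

L_max ≈ 0.361 m

I = a⁴/12 = 22.4⁴/12 = 2.098×10^4 mm⁴
I = 2.098×10^-8 m⁴
Required critical load P_cr = n·P = 3.8 × 182 = 691.6 kN = 6.916×10^5 N
From P_cr = π²EI/(K·L)²:  L = (1/K)·√(π²EI/P_cr) = (1/0.5)·√(π²×1.09×10^11×2.098×10^-8/6.916×10^5)
L = 0.361 m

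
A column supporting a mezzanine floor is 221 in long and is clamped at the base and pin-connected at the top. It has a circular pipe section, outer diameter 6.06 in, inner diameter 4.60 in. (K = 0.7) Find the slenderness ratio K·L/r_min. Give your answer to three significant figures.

λ ≈ 81.3

d_o = 6.06 in, d_i = 4.60 in
I = π(d_o⁴ − d_i⁴)/64 = π(6.06⁴ − 4.600⁴)/64 = 44.22 in⁴
A = 12.22 in²;  r_min = √(I/A) = √(44.22/12.22) = 1.902 in
L_e = K·L = 0.7 × 221 = 154.7 in
λ = L_e / r_min = 154.70 / 1.902 = 81.3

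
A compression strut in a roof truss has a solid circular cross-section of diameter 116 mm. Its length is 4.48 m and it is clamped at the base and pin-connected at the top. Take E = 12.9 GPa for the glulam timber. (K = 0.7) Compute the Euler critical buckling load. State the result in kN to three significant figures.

I = πd⁴/64 = π×116⁴/64 = 8.888×10^6 mm⁴
I = 8.888×10^6 mm⁴ = 8.888×10^-6 m⁴
Effective length L_e = K·L = 0.7 × 4.48 = 3.136 m
P_cr = π²EI / L_e² = π² × 12.9×10⁹ × 8.888×10^-6 / 3.136² = 1.151×10^5 N

P_cr ≈ 115 kN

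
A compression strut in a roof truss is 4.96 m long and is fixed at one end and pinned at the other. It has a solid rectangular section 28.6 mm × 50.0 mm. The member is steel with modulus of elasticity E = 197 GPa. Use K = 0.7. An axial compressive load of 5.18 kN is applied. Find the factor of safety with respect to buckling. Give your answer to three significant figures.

n ≈ 3.04

Buckling occurs about the weak axis: I_min = h·b³/12 with b = 28.6 mm (the shorter side).
I_min = 50.0×28.6³/12 = 9.747×10^4 mm⁴
I = 9.747×10^4 mm⁴ = 9.747×10^-8 m⁴
Effective length L_e = K·L = 0.7 × 4.96 = 3.472 m
P_cr = π²EI / L_e² = π² × 197×10⁹ × 9.747×10^-8 / 3.472² = 1.572×10^4 N
Factor of safety n = P_cr / P = 15.721 / 5.18 = 3.04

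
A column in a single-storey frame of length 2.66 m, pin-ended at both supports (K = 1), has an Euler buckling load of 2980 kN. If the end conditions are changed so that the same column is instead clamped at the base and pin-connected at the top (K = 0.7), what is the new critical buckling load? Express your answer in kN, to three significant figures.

P_cr ∝ 1/K², so P_cr,new = P_cr,old × (K_old/K_new)² = 2980 × (1/0.7)²
= 2980 × 2.041 = 6080 kN

P_cr ≈ 6080 kN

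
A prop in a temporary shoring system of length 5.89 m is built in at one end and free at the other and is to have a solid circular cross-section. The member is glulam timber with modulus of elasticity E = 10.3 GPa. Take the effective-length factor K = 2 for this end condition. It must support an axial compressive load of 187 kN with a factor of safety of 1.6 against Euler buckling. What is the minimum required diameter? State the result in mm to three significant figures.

Required P_cr = n·P = 1.6 × 187 = 299.2 kN
L_e = K·L = 2 × 5.89 = 11.78 m
Required I = P_cr·L_e²/(π²E) = 2.992×10^5 × 11.78² / (π² × 1.03×10^10) = 4.084×10^-4 m⁴
I_req = 4.084×10^8 mm⁴
Solid circle: I = πd⁴/64  ⇒  d = (64I/π)^(1/4) = (64×4.084×10^8/π)^(1/4) = 302 mm

d ≈ 302 mm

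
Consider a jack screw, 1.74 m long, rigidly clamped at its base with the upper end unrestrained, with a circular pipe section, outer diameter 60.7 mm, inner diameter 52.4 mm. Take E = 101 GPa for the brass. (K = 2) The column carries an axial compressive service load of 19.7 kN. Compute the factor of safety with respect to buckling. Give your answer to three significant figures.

d_o = 60.7 mm, d_i = 52.4 mm
I = π(d_o⁴ − d_i⁴)/64 = π(60.7⁴ − 52.40⁴)/64 = 2.963×10^5 mm⁴
I = 2.963×10^5 mm⁴ = 2.963×10^-7 m⁴
Effective length L_e = K·L = 2 × 1.74 = 3.480 m
P_cr = π²EI / L_e² = π² × 101×10⁹ × 2.963×10^-7 / 3.480² = 2.439×10^4 N
Factor of safety n = P_cr / P = 24.389 / 19.7 = 1.24

n ≈ 1.24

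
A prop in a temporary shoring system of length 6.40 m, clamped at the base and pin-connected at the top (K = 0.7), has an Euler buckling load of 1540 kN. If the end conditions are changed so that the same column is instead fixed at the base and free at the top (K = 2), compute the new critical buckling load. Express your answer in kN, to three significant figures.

P_cr ≈ 189 kN

P_cr ∝ 1/K², so P_cr,new = P_cr,old × (K_old/K_new)² = 1540 × (0.7/2)²
= 1540 × 0.1225 = 189 kN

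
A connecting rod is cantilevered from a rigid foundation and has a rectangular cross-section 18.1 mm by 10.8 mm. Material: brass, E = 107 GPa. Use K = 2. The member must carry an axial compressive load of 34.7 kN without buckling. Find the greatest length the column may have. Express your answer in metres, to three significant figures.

L_max ≈ 0.120 m

Buckling occurs about the weak axis: I_min = h·b³/12 with b = 10.8 mm (the shorter side).
I_min = 18.1×10.8³/12 = 1.900×10^3 mm⁴
I = 1.900×10^-9 m⁴
At the buckling limit P_cr = P = 3.470×10^4 N
From P_cr = π²EI/(K·L)²:  L = (1/K)·√(π²EI/P_cr) = (1/2)·√(π²×1.07×10^11×1.900×10^-9/3.470×10^4)
L = 0.120 m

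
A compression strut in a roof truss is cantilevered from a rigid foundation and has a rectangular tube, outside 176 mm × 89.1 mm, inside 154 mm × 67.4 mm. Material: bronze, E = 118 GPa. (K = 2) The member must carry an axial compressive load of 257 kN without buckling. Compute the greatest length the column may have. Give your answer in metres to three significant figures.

L_max ≈ 2.70 m

Weak-axis I_min = (h_o·b_o³ − h_i·b_i³)/12 with b_o = 89.1, b_i = 67.40 mm (shorter outer/inner sides).
I_min = (176×89.1³ − 154.0×67.40³)/12 = 6.445×10^6 mm⁴
I = 6.445×10^-6 m⁴
At the buckling limit P_cr = P = 2.570×10^5 N
From P_cr = π²EI/(K·L)²:  L = (1/K)·√(π²EI/P_cr) = (1/2)·√(π²×1.18×10^11×6.445×10^-6/2.570×10^5)
L = 2.70 m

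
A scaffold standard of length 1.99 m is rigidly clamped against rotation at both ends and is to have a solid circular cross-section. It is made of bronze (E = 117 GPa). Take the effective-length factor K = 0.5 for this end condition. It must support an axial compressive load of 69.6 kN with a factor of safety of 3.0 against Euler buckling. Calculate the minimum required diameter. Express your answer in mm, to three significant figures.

Required P_cr = n·P = 3.0 × 69.6 = 208.8 kN
L_e = K·L = 0.5 × 1.99 = 0.9950 m
Required I = P_cr·L_e²/(π²E) = 2.088×10^5 × 0.9950² / (π² × 1.17×10^11) = 1.790×10^-7 m⁴
I_req = 1.790×10^5 mm⁴
Solid circle: I = πd⁴/64  ⇒  d = (64I/π)^(1/4) = (64×1.790×10^5/π)^(1/4) = 43.7 mm

d ≈ 43.7 mm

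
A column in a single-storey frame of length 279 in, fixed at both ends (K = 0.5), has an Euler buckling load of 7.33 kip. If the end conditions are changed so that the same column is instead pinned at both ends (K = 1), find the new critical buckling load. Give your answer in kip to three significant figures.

P_cr ∝ 1/K², so P_cr,new = P_cr,old × (K_old/K_new)² = 7.33 × (0.5/1)²
= 7.33 × 0.2500 = 1.83 kip

P_cr ≈ 1.83 kip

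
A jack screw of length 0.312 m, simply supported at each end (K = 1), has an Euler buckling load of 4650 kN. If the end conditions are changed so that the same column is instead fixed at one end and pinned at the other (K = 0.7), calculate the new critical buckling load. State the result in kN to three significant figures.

P_cr ∝ 1/K², so P_cr,new = P_cr,old × (K_old/K_new)² = 4650 × (1/0.7)²
= 4650 × 2.041 = 9490 kN

P_cr ≈ 9490 kN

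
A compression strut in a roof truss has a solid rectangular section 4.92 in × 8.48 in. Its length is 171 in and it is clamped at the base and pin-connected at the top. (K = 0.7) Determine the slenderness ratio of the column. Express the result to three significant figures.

For a rectangle r_min = b/√12 = 4.92/√12 = 1.420 in
L_e = K·L = 0.7 × 171 = 119.7 in
λ = L_e / r_min = 119.70 / 1.420 = 84.3

λ ≈ 84.3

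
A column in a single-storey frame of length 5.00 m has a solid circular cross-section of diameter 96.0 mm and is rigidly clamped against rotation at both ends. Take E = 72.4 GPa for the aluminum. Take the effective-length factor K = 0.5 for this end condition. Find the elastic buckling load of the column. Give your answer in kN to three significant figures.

I = πd⁴/64 = π×96.0⁴/64 = 4.169×10^6 mm⁴
I = 4.169×10^6 mm⁴ = 4.169×10^-6 m⁴
Effective length L_e = K·L = 0.5 × 5.00 = 2.500 m
P_cr = π²EI / L_e² = π² × 72.4×10⁹ × 4.169×10^-6 / 2.500² = 4.767×10^5 N

P_cr ≈ 477 kN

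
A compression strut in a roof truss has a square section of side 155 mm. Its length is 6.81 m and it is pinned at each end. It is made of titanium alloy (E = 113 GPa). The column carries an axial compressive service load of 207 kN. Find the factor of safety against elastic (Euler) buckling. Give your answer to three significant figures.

n ≈ 5.59

I = a⁴/12 = 155⁴/12 = 4.810×10^7 mm⁴
I = 4.810×10^7 mm⁴ = 4.810×10^-5 m⁴
Effective length L_e = K·L = 1 × 6.81 = 6.810 m
P_cr = π²EI / L_e² = π² × 113×10⁹ × 4.810×10^-5 / 6.810² = 1.157×10^6 N
Factor of safety n = P_cr / P = 1156.7 / 207 = 5.59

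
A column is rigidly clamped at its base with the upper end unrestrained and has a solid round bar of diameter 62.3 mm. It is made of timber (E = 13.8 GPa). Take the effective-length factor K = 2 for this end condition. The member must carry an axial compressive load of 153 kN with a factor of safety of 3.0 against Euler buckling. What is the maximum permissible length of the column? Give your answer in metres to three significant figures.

I = πd⁴/64 = π×62.3⁴/64 = 7.395×10^5 mm⁴
I = 7.395×10^-7 m⁴
Required critical load P_cr = n·P = 3.0 × 153 = 459.0 kN = 4.590×10^5 N
From P_cr = π²EI/(K·L)²:  L = (1/K)·√(π²EI/P_cr) = (1/2)·√(π²×1.38×10^10×7.395×10^-7/4.590×10^5)
L = 0.234 m

L_max ≈ 0.234 m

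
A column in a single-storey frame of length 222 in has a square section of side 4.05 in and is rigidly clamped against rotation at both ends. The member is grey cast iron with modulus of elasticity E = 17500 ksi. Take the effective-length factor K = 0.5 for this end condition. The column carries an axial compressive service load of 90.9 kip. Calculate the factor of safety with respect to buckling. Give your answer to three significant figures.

I = a⁴/12 = 4.05⁴/12 = 22.42 in⁴
Effective length L_e = K·L = 0.5 × 222 = 111.0 in
P_cr = π²EI / L_e² = π² × 17500×10³ × 22.42 / 111.0² = 3.143×10^5 lb
Factor of safety n = P_cr / P = 314.29 / 90.9 = 3.46

n ≈ 3.46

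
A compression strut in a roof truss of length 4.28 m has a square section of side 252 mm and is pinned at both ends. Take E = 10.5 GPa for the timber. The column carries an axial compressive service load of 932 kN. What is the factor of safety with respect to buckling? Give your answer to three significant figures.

n ≈ 2.04

I = a⁴/12 = 252⁴/12 = 3.361×10^8 mm⁴
I = 3.361×10^8 mm⁴ = 3.361×10^-4 m⁴
Effective length L_e = K·L = 1 × 4.28 = 4.280 m
P_cr = π²EI / L_e² = π² × 10.5×10⁹ × 3.361×10^-4 / 4.280² = 1.901×10^6 N
Factor of safety n = P_cr / P = 1901.2 / 932 = 2.04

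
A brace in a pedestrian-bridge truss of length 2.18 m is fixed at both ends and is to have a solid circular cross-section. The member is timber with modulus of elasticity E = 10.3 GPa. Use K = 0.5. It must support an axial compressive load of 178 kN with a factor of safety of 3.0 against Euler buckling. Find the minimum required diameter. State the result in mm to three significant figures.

d ≈ 106 mm

Required P_cr = n·P = 3.0 × 178 = 534.0 kN
L_e = K·L = 0.5 × 2.18 = 1.090 m
Required I = P_cr·L_e²/(π²E) = 5.340×10^5 × 1.090² / (π² × 1.03×10^10) = 6.241×10^-6 m⁴
I_req = 6.241×10^6 mm⁴
Solid circle: I = πd⁴/64  ⇒  d = (64I/π)^(1/4) = (64×6.241×10^6/π)^(1/4) = 106 mm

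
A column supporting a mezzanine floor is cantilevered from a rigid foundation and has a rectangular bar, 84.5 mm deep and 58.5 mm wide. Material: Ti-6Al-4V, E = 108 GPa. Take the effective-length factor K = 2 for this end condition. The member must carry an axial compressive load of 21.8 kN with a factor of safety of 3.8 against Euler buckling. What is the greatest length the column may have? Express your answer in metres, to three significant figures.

L_max ≈ 2.13 m

Buckling occurs about the weak axis: I_min = h·b³/12 with b = 58.5 mm (the shorter side).
I_min = 84.5×58.5³/12 = 1.410×10^6 mm⁴
I = 1.410×10^-6 m⁴
Required critical load P_cr = n·P = 3.8 × 21.8 = 82.84 kN = 8.284×10^4 N
From P_cr = π²EI/(K·L)²:  L = (1/K)·√(π²EI/P_cr) = (1/2)·√(π²×1.08×10^11×1.410×10^-6/8.284×10^4)
L = 2.13 m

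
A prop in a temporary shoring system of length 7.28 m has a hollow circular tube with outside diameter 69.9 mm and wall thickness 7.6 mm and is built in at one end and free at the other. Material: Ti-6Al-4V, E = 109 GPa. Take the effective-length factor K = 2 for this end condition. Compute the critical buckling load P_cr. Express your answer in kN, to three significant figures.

P_cr ≈ 3.72 kN

Inner diameter d_i = 69.9 − 2×7.6 = 54.70 mm
I = π(d_o⁴ − d_i⁴)/64 = π(69.9⁴ − 54.70⁴)/64 = 7.324×10^5 mm⁴
I = 7.324×10^5 mm⁴ = 7.324×10^-7 m⁴
Effective length L_e = K·L = 2 × 7.28 = 14.56 m
P_cr = π²EI / L_e² = π² × 109×10⁹ × 7.324×10^-7 / 14.56² = 3.717×10^3 N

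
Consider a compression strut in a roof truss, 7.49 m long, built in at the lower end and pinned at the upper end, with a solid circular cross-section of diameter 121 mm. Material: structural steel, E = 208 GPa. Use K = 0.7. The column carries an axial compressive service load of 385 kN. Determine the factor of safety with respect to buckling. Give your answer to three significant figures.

n ≈ 2.04

I = πd⁴/64 = π×121⁴/64 = 1.052×10^7 mm⁴
I = 1.052×10^7 mm⁴ = 1.052×10^-5 m⁴
Effective length L_e = K·L = 0.7 × 7.49 = 5.243 m
P_cr = π²EI / L_e² = π² × 208×10⁹ × 1.052×10^-5 / 5.243² = 7.858×10^5 N
Factor of safety n = P_cr / P = 785.80 / 385 = 2.04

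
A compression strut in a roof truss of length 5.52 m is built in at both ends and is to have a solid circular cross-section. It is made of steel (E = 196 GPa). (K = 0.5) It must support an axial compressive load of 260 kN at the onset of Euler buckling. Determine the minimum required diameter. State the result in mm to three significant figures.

d ≈ 67.6 mm

L_e = K·L = 0.5 × 5.52 = 2.760 m
Required I = P_cr·L_e²/(π²E) = 2.600×10^5 × 2.760² / (π² × 1.96×10^11) = 1.024×10^-6 m⁴
I_req = 1.024×10^6 mm⁴
Solid circle: I = πd⁴/64  ⇒  d = (64I/π)^(1/4) = (64×1.024×10^6/π)^(1/4) = 67.6 mm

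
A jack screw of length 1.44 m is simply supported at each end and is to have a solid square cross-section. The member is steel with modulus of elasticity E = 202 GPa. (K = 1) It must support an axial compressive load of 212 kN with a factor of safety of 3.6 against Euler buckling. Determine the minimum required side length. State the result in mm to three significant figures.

Required P_cr = n·P = 3.6 × 212 = 763.2 kN
L_e = K·L = 1 × 1.44 = 1.440 m
Required I = P_cr·L_e²/(π²E) = 7.632×10^5 × 1.440² / (π² × 2.02×10^11) = 7.938×10^-7 m⁴
I_req = 7.938×10^5 mm⁴
Solid square: I = a⁴/12  ⇒  a = (12I)^(1/4) = (12×7.938×10^5)^(1/4) = 55.6 mm

a ≈ 55.6 mm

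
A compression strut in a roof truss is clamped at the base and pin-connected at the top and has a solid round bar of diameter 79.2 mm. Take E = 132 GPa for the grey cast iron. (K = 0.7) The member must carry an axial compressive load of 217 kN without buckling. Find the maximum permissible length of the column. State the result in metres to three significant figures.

L_max ≈ 4.86 m

I = πd⁴/64 = π×79.2⁴/64 = 1.931×10^6 mm⁴
I = 1.931×10^-6 m⁴
At the buckling limit P_cr = P = 2.170×10^5 N
From P_cr = π²EI/(K·L)²:  L = (1/K)·√(π²EI/P_cr) = (1/0.7)·√(π²×1.32×10^11×1.931×10^-6/2.170×10^5)
L = 4.86 m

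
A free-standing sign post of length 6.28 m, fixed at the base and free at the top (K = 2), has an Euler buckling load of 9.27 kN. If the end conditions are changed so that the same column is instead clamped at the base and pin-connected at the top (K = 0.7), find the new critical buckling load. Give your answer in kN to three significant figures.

P_cr ≈ 75.7 kN

P_cr ∝ 1/K², so P_cr,new = P_cr,old × (K_old/K_new)² = 9.27 × (2/0.7)²
= 9.27 × 8.163 = 75.7 kN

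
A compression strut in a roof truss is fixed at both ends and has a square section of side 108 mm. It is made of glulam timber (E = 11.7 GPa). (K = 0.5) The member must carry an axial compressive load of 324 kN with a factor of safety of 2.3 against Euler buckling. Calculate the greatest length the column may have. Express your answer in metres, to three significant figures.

I = a⁴/12 = 108⁴/12 = 1.134×10^7 mm⁴
I = 1.134×10^-5 m⁴
Required critical load P_cr = n·P = 2.3 × 324 = 745.2 kN = 7.452×10^5 N
From P_cr = π²EI/(K·L)²:  L = (1/K)·√(π²EI/P_cr) = (1/0.5)·√(π²×1.17×10^10×1.134×10^-5/7.452×10^5)
L = 2.65 m

L_max ≈ 2.65 m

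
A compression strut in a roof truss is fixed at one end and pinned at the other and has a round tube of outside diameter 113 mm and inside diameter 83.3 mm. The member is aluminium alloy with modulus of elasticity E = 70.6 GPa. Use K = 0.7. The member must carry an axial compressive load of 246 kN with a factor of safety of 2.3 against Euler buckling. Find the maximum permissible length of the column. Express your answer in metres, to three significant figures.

d_o = 113 mm, d_i = 83.3 mm
I = π(d_o⁴ − d_i⁴)/64 = π(113⁴ − 83.30⁴)/64 = 5.640×10^6 mm⁴
I = 5.640×10^-6 m⁴
Required critical load P_cr = n·P = 2.3 × 246 = 565.8 kN = 5.658×10^5 N
From P_cr = π²EI/(K·L)²:  L = (1/K)·√(π²EI/P_cr) = (1/0.7)·√(π²×7.06×10^10×5.640×10^-6/5.658×10^5)
L = 3.77 m

L_max ≈ 3.77 m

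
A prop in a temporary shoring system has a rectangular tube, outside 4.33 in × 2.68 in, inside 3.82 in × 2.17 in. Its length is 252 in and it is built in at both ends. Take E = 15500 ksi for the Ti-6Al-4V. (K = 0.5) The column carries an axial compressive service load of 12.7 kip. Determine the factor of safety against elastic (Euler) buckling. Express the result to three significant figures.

n ≈ 2.80

Weak-axis I_min = (h_o·b_o³ − h_i·b_i³)/12 with b_o = 2.68, b_i = 2.170 in (shorter outer/inner sides).
I_min = (4.33×2.68³ − 3.820×2.170³)/12 = 3.693 in⁴
Effective length L_e = K·L = 0.5 × 252 = 126.0 in
P_cr = π²EI / L_e² = π² × 15500×10³ × 3.693 / 126.0² = 3.558×10^4 lb
Factor of safety n = P_cr / P = 35.583 / 12.7 = 2.80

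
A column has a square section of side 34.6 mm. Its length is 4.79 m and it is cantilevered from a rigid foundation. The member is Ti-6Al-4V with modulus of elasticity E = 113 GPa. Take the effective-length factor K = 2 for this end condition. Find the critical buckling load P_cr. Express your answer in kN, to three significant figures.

P_cr ≈ 1.45 kN

I = a⁴/12 = 34.6⁴/12 = 1.194×10^5 mm⁴
I = 1.194×10^5 mm⁴ = 1.194×10^-7 m⁴
Effective length L_e = K·L = 2 × 4.79 = 9.580 m
P_cr = π²EI / L_e² = π² × 113×10⁹ × 1.194×10^-7 / 9.580² = 1.451×10^3 N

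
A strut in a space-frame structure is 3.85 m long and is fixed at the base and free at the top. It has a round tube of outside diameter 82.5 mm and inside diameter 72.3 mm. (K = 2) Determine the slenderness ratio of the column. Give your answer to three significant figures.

λ ≈ 281

d_o = 82.5 mm, d_i = 72.3 mm
I = π(d_o⁴ − d_i⁴)/64 = π(82.5⁴ − 72.30⁴)/64 = 9.327×10^5 mm⁴
A = 1.240×10^3 mm²;  r_min = √(I/A) = √(9.327×10^5/1.240×10^3) = 27.42 mm
L_e = K·L = 2 × 3.85 m = 7.700 m = 7700.0 mm
λ = L_e / r_min = 7700.0 / 27.42 = 281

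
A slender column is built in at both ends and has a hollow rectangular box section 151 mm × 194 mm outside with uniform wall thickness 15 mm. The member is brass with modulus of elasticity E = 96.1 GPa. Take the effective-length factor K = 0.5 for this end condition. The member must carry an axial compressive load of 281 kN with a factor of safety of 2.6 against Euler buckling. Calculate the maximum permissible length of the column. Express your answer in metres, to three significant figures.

Inner dimensions: h_i = 194 − 2×15 = 164.0 mm, b_i = 151 − 2×15 = 121.0 mm
Weak-axis I_min = (h_o·b_o³ − h_i·b_i³)/12 with b_o = 151, b_i = 121.0 mm (shorter outer/inner sides).
I_min = (194×151³ − 164.0×121.0³)/12 = 3.145×10^7 mm⁴
I = 3.145×10^-5 m⁴
Required critical load P_cr = n·P = 2.6 × 281 = 730.6 kN = 7.306×10^5 N
From P_cr = π²EI/(K·L)²:  L = (1/K)·√(π²EI/P_cr) = (1/0.5)·√(π²×9.61×10^10×3.145×10^-5/7.306×10^5)
L = 12.8 m

L_max ≈ 12.8 m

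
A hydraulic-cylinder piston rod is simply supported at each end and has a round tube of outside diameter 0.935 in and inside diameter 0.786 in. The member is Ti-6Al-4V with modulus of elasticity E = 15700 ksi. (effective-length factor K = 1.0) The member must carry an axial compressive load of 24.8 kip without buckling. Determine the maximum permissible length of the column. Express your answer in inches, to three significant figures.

L_max ≈ 10.8 in

d_o = 0.935 in, d_i = 0.786 in
I = π(d_o⁴ − d_i⁴)/64 = π(0.935⁴ − 0.7860⁴)/64 = 1.878×10^-2 in⁴
At the buckling limit P_cr = P = 2.480×10^4 lb
From P_cr = π²EI/(K·L)²:  L = (1/K)·√(π²EI/P_cr) = (1/1)·√(π²×1.57×10^7×1.878×10^-2/2.480×10^4)
L = 10.8 in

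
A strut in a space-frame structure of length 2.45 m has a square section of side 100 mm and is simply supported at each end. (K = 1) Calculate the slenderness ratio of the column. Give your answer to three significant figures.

λ ≈ 84.9

For a square r = a/√12 = 100/√12 = 28.87 mm
L_e = K·L = 1 × 2.45 m = 2.450 m = 2450.0 mm
λ = L_e / r_min = 2450.0 / 28.87 = 84.9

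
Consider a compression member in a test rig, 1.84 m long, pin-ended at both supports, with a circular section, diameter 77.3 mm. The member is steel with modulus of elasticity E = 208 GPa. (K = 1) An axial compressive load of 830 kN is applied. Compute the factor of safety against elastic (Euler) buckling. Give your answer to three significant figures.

n ≈ 1.28

I = πd⁴/64 = π×77.3⁴/64 = 1.753×10^6 mm⁴
I = 1.753×10^6 mm⁴ = 1.753×10^-6 m⁴
Effective length L_e = K·L = 1 × 1.84 = 1.840 m
P_cr = π²EI / L_e² = π² × 208×10⁹ × 1.753×10^-6 / 1.840² = 1.063×10^6 N
Factor of safety n = P_cr / P = 1062.7 / 830 = 1.28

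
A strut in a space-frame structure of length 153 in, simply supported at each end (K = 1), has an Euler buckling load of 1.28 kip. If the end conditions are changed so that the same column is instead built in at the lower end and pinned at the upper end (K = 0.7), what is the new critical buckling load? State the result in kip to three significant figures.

P_cr ∝ 1/K², so P_cr,new = P_cr,old × (K_old/K_new)² = 1.28 × (1/0.7)²
= 1.28 × 2.041 = 2.61 kip

P_cr ≈ 2.61 kip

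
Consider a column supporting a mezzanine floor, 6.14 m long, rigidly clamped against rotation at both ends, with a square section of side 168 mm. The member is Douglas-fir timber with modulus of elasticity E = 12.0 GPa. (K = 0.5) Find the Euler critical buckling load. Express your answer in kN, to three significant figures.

P_cr ≈ 834 kN

I = a⁴/12 = 168⁴/12 = 6.638×10^7 mm⁴
I = 6.638×10^7 mm⁴ = 6.638×10^-5 m⁴
Effective length L_e = K·L = 0.5 × 6.14 = 3.070 m
P_cr = π²EI / L_e² = π² × 12.0×10⁹ × 6.638×10^-5 / 3.070² = 8.342×10^5 N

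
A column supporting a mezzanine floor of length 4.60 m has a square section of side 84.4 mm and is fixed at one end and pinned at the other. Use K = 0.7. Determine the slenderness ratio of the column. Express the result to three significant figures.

For a square r = a/√12 = 84.4/√12 = 24.36 mm
L_e = K·L = 0.7 × 4.60 m = 3.220 m = 3220.0 mm
λ = L_e / r_min = 3220.0 / 24.36 = 132

λ ≈ 132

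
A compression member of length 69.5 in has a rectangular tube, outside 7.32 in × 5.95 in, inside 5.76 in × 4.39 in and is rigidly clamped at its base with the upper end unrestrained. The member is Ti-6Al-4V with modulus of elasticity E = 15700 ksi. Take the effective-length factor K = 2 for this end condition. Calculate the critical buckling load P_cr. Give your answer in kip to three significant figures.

P_cr ≈ 705 kip

Weak-axis I_min = (h_o·b_o³ − h_i·b_i³)/12 with b_o = 5.95, b_i = 4.390 in (shorter outer/inner sides).
I_min = (7.32×5.95³ − 5.760×4.390³)/12 = 87.88 in⁴
Effective length L_e = K·L = 2 × 69.5 = 139.0 in
P_cr = π²EI / L_e² = π² × 15700×10³ × 87.88 / 139.0² = 7.048×10^5 lb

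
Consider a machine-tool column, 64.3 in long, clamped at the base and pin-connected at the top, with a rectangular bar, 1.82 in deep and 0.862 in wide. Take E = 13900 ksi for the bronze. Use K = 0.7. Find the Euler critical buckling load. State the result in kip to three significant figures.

Buckling occurs about the weak axis: I_min = h·b³/12 with b = 0.862 in (the shorter side).
I_min = 1.82×0.862³/12 = 9.714×10^-2 in⁴
Effective length L_e = K·L = 0.7 × 64.3 = 45.01 in
P_cr = π²EI / L_e² = π² × 13900×10³ × 9.714×10^-2 / 45.01² = 6.578×10^3 lb

P_cr ≈ 6.58 kip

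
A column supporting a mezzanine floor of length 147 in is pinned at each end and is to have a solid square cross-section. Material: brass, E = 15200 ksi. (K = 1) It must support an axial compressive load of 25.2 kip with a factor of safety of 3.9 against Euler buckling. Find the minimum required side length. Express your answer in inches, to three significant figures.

a ≈ 3.61 in

Required P_cr = n·P = 3.9 × 25.2 = 98.28 kip
L_e = K·L = 1 × 147 = 147.0 in
Required I = P_cr·L_e²/(π²E) = 9.828×10^4 × 147.0² / (π² × 1.52×10^7) = 14.16 in⁴
Solid square: I = a⁴/12  ⇒  a = (12I)^(1/4) = (12×14.16)^(1/4) = 3.61 in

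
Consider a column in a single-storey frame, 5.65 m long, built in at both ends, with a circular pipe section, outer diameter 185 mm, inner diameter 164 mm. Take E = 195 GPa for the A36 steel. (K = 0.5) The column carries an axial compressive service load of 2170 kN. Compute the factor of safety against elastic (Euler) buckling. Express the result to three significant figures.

n ≈ 2.44

d_o = 185 mm, d_i = 164 mm
I = π(d_o⁴ − d_i⁴)/64 = π(185⁴ − 164.0⁴)/64 = 2.199×10^7 mm⁴
I = 2.199×10^7 mm⁴ = 2.199×10^-5 m⁴
Effective length L_e = K·L = 0.5 × 5.65 = 2.825 m
P_cr = π²EI / L_e² = π² × 195×10⁹ × 2.199×10^-5 / 2.825² = 5.303×10^6 N
Factor of safety n = P_cr / P = 5302.8 / 2170 = 2.44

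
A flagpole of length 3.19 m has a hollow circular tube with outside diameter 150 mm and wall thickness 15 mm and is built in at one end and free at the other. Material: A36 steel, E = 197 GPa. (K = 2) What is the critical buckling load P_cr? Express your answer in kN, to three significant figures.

P_cr ≈ 701 kN

Inner diameter d_i = 150 − 2×15 = 120.0 mm
I = π(d_o⁴ − d_i⁴)/64 = π(150⁴ − 120.0⁴)/64 = 1.467×10^7 mm⁴
I = 1.467×10^7 mm⁴ = 1.467×10^-5 m⁴
Effective length L_e = K·L = 2 × 3.19 = 6.380 m
P_cr = π²EI / L_e² = π² × 197×10⁹ × 1.467×10^-5 / 6.380² = 7.008×10^5 N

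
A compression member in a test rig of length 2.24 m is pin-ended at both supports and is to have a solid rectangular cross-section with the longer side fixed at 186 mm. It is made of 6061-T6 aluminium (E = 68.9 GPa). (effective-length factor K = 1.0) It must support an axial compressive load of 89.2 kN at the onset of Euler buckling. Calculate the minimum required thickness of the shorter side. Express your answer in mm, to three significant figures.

b ≈ 34.9 mm

L_e = K·L = 1 × 2.24 = 2.240 m
Required I = P_cr·L_e²/(π²E) = 8.920×10^4 × 2.240² / (π² × 6.89×10^10) = 6.582×10^-7 m⁴
I_req = 6.582×10^5 mm⁴
Rectangle, weak axis: I_min = h·b³/12 with h = 186 mm fixed  ⇒  b = (12I/h)^(1/3) = 34.9 mm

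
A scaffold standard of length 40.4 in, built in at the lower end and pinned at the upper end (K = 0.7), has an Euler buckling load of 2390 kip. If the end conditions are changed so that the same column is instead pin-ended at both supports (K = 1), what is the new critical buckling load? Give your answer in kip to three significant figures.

P_cr ∝ 1/K², so P_cr,new = P_cr,old × (K_old/K_new)² = 2390 × (0.7/1)²
= 2390 × 0.4900 = 1170 kip

P_cr ≈ 1170 kip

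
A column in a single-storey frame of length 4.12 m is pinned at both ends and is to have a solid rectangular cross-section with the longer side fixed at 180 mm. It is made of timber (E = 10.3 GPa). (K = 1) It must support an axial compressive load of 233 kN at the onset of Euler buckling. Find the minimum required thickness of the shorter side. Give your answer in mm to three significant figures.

b ≈ 137 mm

L_e = K·L = 1 × 4.12 = 4.120 m
Required I = P_cr·L_e²/(π²E) = 2.330×10^5 × 4.120² / (π² × 1.03×10^10) = 3.891×10^-5 m⁴
I_req = 3.891×10^7 mm⁴
Rectangle, weak axis: I_min = h·b³/12 with h = 180 mm fixed  ⇒  b = (12I/h)^(1/3) = 137 mm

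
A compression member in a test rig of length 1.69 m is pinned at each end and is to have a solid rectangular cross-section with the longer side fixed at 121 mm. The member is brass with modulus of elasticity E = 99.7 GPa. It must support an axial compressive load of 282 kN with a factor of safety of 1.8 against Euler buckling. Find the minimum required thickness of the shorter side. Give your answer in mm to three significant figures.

Required P_cr = n·P = 1.8 × 282 = 507.6 kN
L_e = K·L = 1 × 1.69 = 1.690 m
Required I = P_cr·L_e²/(π²E) = 5.076×10^5 × 1.690² / (π² × 9.97×10^10) = 1.473×10^-6 m⁴
I_req = 1.473×10^6 mm⁴
Rectangle, weak axis: I_min = h·b³/12 with h = 121 mm fixed  ⇒  b = (12I/h)^(1/3) = 52.7 mm

b ≈ 52.7 mm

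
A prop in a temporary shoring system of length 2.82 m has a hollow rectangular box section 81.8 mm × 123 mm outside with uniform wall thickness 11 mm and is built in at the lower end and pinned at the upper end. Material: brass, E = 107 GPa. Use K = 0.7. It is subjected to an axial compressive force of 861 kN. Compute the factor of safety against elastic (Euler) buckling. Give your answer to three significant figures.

Inner dimensions: h_i = 123 − 2×11 = 101.0 mm, b_i = 81.8 − 2×11 = 59.80 mm
Weak-axis I_min = (h_o·b_o³ − h_i·b_i³)/12 with b_o = 81.8, b_i = 59.80 mm (shorter outer/inner sides).
I_min = (123×81.8³ − 101.0×59.80³)/12 = 3.810×10^6 mm⁴
I = 3.810×10^6 mm⁴ = 3.810×10^-6 m⁴
Effective length L_e = K·L = 0.7 × 2.82 = 1.974 m
P_cr = π²EI / L_e² = π² × 107×10⁹ × 3.810×10^-6 / 1.974² = 1.033×10^6 N
Factor of safety n = P_cr / P = 1032.7 / 861 = 1.20

n ≈ 1.20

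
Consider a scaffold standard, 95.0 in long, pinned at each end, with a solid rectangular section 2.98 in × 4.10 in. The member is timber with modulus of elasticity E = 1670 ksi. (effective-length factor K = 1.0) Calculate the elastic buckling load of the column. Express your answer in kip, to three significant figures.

Buckling occurs about the weak axis: I_min = h·b³/12 with b = 2.98 in (the shorter side).
I_min = 4.10×2.98³/12 = 9.042 in⁴
Effective length L_e = K·L = 1 × 95.0 = 95.00 in
P_cr = π²EI / L_e² = π² × 1670×10³ × 9.042 / 95.00² = 1.651×10^4 lb

P_cr ≈ 16.5 kip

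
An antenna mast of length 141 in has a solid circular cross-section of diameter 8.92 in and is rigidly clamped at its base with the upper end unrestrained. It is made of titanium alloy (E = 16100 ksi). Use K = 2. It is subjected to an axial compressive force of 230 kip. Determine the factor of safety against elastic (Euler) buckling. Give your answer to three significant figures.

I = πd⁴/64 = π×8.92⁴/64 = 310.8 in⁴
Effective length L_e = K·L = 2 × 141 = 282.0 in
P_cr = π²EI / L_e² = π² × 16100×10³ × 310.8 / 282.0² = 6.210×10^5 lb
Factor of safety n = P_cr / P = 620.95 / 230 = 2.70

n ≈ 2.70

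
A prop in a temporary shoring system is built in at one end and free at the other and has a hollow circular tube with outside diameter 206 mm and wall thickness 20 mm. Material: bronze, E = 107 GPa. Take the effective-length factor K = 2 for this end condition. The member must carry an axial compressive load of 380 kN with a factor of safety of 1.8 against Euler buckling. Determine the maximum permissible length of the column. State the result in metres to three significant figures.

Inner diameter d_i = 206 − 2×20 = 166.0 mm
I = π(d_o⁴ − d_i⁴)/64 = π(206⁴ − 166.0⁴)/64 = 5.112×10^7 mm⁴
I = 5.112×10^-5 m⁴
Required critical load P_cr = n·P = 1.8 × 380 = 684.0 kN = 6.840×10^5 N
From P_cr = π²EI/(K·L)²:  L = (1/K)·√(π²EI/P_cr) = (1/2)·√(π²×1.07×10^11×5.112×10^-5/6.840×10^5)
L = 4.44 m

L_max ≈ 4.44 m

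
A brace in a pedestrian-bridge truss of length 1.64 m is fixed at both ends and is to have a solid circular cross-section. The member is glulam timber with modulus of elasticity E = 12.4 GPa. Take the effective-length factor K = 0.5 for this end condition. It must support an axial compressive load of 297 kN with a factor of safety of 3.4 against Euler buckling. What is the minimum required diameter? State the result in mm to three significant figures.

Required P_cr = n·P = 3.4 × 297 = 1010 kN
L_e = K·L = 0.5 × 1.64 = 0.8200 m
Required I = P_cr·L_e²/(π²E) = 1.010×10^6 × 0.8200² / (π² × 1.24×10^10) = 5.548×10^-6 m⁴
I_req = 5.548×10^6 mm⁴
Solid circle: I = πd⁴/64  ⇒  d = (64I/π)^(1/4) = (64×5.548×10^6/π)^(1/4) = 103 mm

d ≈ 103 mm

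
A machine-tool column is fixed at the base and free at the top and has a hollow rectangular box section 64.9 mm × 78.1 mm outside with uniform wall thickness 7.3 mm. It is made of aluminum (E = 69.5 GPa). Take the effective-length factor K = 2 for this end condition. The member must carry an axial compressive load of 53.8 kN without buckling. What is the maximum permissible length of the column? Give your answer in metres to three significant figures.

Inner dimensions: h_i = 78.1 − 2×7.3 = 63.50 mm, b_i = 64.9 − 2×7.3 = 50.30 mm
Weak-axis I_min = (h_o·b_o³ − h_i·b_i³)/12 with b_o = 64.9, b_i = 50.30 mm (shorter outer/inner sides).
I_min = (78.1×64.9³ − 63.50×50.30³)/12 = 1.106×10^6 mm⁴
I = 1.106×10^-6 m⁴
At the buckling limit P_cr = P = 5.380×10^4 N
From P_cr = π²EI/(K·L)²:  L = (1/K)·√(π²EI/P_cr) = (1/2)·√(π²×6.95×10^10×1.106×10^-6/5.380×10^4)
L = 1.88 m

L_max ≈ 1.88 m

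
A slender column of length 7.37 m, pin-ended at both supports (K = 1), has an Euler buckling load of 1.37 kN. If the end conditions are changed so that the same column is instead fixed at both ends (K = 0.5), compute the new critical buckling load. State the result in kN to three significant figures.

P_cr ∝ 1/K², so P_cr,new = P_cr,old × (K_old/K_new)² = 1.37 × (1/0.5)²
= 1.37 × 4.000 = 5.48 kN

P_cr ≈ 5.48 kN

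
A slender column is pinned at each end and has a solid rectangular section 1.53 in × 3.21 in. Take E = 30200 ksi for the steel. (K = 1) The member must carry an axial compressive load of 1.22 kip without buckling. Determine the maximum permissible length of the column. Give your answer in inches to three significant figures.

L_max ≈ 484 in

Buckling occurs about the weak axis: I_min = h·b³/12 with b = 1.53 in (the shorter side).
I_min = 3.21×1.53³/12 = 0.9581 in⁴
At the buckling limit P_cr = P = 1.220×10^3 lb
From P_cr = π²EI/(K·L)²:  L = (1/K)·√(π²EI/P_cr) = (1/1)·√(π²×3.02×10^7×0.9581/1.220×10^3)
L = 484 in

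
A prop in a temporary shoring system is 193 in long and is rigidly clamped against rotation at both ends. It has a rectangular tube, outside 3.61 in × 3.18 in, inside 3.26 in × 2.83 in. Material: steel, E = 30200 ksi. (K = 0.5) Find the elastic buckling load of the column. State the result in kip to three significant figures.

Weak-axis I_min = (h_o·b_o³ − h_i·b_i³)/12 with b_o = 3.18, b_i = 2.830 in (shorter outer/inner sides).
I_min = (3.61×3.18³ − 3.260×2.830³)/12 = 3.517 in⁴
Effective length L_e = K·L = 0.5 × 193 = 96.50 in
P_cr = π²EI / L_e² = π² × 30200×10³ × 3.517 / 96.50² = 1.126×10^5 lb

P_cr ≈ 113 kip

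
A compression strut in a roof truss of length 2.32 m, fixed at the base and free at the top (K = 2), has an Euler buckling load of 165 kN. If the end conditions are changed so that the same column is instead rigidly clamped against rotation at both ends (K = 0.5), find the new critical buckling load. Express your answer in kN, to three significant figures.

P_cr ≈ 2640 kN

P_cr ∝ 1/K², so P_cr,new = P_cr,old × (K_old/K_new)² = 165 × (2/0.5)²
= 165 × 16.00 = 2640 kN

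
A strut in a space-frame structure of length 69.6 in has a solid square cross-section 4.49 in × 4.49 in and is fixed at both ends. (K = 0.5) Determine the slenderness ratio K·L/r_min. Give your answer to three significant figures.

For a square r = a/√12 = 4.49/√12 = 1.296 in
L_e = K·L = 0.5 × 69.6 = 34.80 in
λ = L_e / r_min = 34.800 / 1.296 = 26.8

λ ≈ 26.8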